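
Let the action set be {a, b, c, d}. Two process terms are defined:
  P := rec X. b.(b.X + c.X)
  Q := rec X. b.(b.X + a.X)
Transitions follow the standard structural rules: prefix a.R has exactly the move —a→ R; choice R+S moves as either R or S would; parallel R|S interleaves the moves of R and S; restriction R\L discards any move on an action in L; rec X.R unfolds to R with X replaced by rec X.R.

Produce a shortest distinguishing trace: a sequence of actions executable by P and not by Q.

Reachable graph of P (2 states):
  m0 = rec X. b.(b.X + c.X) ⊢ ··b··> m1
  m1 = b.(rec X. b.(b.X + c.X)) + c.(rec X. b.(b.X + c.X)) ⊢ ··b··> m0, ··c··> m0
Reachable graph of Q (2 states):
  n0 = rec X. b.(b.X + a.X) ⊢ ··b··> n1
  n1 = b.(rec X. b.(b.X + a.X)) + a.(rec X. b.(b.X + a.X)) ⊢ ··a··> n0, ··b··> n0
Run σ = ⟨bc⟩ on P: start {m0}
  after b @ step 1: {m1}
  after c @ step 2: {m0}
  ✓ P
Run σ = ⟨bc⟩ on Q: start {n0}
  after b @ step 1: {n1}
  after c @ step 2: ∅ (Q stuck)

bc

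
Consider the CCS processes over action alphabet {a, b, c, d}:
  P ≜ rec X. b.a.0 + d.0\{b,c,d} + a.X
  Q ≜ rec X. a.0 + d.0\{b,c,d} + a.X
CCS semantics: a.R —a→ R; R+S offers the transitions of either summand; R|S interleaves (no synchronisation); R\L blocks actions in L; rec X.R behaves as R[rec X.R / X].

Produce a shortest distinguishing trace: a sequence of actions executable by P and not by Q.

b

LTS(P): 4 reachable states
  u0 = rec X. b.a.0 + d.0\{b,c,d} + a.X ⊢ -a-> u0, -b-> u1, -d-> u2
  u1 = a.0 ⊢ -a-> u3
  u2 = 0\{b,c,d} ⊢ ∅
  u3 = 0 ⊢ ∅
LTS(Q): 3 reachable states
  v0 = rec X. a.0 + d.0\{b,c,d} + a.X ⊢ -a-> v0, -a-> v1, -d-> v2
  v1 = 0 ⊢ ∅
  v2 = 0\{b,c,d} ⊢ ∅
Trace ⟨b⟩ through P, begin at {u0}:
  [1] b ⇒ {u1}
  ✓ P
Trace ⟨b⟩ through Q, begin at {v0}:
  [1] b ⇒ no successor for Q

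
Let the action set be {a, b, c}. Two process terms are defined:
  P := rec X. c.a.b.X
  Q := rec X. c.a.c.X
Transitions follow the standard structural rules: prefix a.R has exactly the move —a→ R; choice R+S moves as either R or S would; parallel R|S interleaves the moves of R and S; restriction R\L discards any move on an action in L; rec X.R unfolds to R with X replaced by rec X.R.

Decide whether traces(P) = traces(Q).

P's transition system — 3 states:
  s0 = rec X. c.a.b.X :: =c=> s1
  s1 = a.b.(rec X. c.a.b.X) :: =a=> s2
  s2 = b.(rec X. c.a.b.X) :: =b=> s0
Q's transition system — 3 states:
  t0 = rec X. c.a.c.X :: =c=> t1
  t1 = a.c.(rec X. c.a.c.X) :: =a=> t2
  t2 = c.(rec X. c.a.c.X) :: =c=> t0
Trace ⟨cab⟩ through P, begin at {s0}:
  [1] c ⇒ {s1}
  [2] a ⇒ {s2}
  [3] b ⇒ {s0}
  P completes σ.
Trace ⟨cab⟩ through Q, begin at {t0}:
  [1] c ⇒ {t1}
  [2] a ⇒ {t2}
  [3] b ⇒ ∅ (Q stuck)

NO — witness ⟨cab⟩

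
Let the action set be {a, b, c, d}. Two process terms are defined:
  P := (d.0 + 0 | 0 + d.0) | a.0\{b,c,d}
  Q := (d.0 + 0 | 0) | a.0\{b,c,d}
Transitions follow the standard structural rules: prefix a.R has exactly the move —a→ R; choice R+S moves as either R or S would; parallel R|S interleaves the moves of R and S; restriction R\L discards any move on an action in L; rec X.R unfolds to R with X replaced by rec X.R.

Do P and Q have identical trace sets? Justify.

P's transition system — 4 states:
  p0 = (d.0 + 0 | 0 + d.0) | a.0\{b,c,d} has moves =a=> p1, =d=> p2
  p1 = (d.0 + 0 | 0 + d.0) | 0\{b,c,d} has moves =d=> p3
  p2 = 0 | a.0\{b,c,d} has moves =a=> p3
  p3 = 0 | 0\{b,c,d} has moves (no moves)
Q's transition system — 4 states:
  q0 = (d.0 + 0 | 0) | a.0\{b,c,d} has moves =a=> q1, =d=> q2
  q1 = (d.0 + 0 | 0) | 0\{b,c,d} has moves =d=> q3
  q2 = 0 | a.0\{b,c,d} has moves =a=> q3
  q3 = 0 | 0\{b,c,d} has moves (no moves)
Partition-refinement fixed point:
  B0 = {p0, q0}
  B1 = {p1, q1}
  B2 = {p3, q3}
  B3 = {p2, q2}
p0 ∈ B0, q0 ∈ B0 → same block
Bisimilar ⇒ trace-equivalent.

traces(P) = traces(Q)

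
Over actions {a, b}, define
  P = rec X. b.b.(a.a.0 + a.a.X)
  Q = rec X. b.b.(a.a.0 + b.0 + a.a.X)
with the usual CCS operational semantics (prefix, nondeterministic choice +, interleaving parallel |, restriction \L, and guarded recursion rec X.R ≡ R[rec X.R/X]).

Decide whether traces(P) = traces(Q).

LTS(P): 6 reachable states
  m0 = rec X. b.b.(a.a.0 + a.a.X) → =b=> m1
  m1 = b.(a.a.0 + a.a.(rec X. b.b.(a.a.0 + a.a.X))) → =b=> m2
  m2 = a.a.0 + a.a.(rec X. b.b.(a.a.0 + a.a.X)) → =a=> m3, =a=> m4
  m3 = a.(rec X. b.b.(a.a.0 + a.a.X)) → =a=> m0
  m4 = a.0 → =a=> m5
  m5 = 0 → deadlocked
LTS(Q): 6 reachable states
  n0 = rec X. b.b.(a.a.0 + b.0 + a.a.X) → =b=> n1
  n1 = b.(a.a.0 + b.0 + a.a.(rec X. b.b.(a.a.0 + b.0 + a.a.X))) → =b=> n2
  n2 = a.a.0 + b.0 + a.a.(rec X. b.b.(a.a.0 + b.0 + a.a.X)) → =a=> n3, =a=> n4, =b=> n5
  n3 = a.(rec X. b.b.(a.a.0 + b.0 + a.a.X)) → =a=> n0
  n4 = a.0 → =a=> n5
  n5 = 0 → deadlocked
Executing bbb from Q (initial set {n0}):
  [1] b ⇒ {n1}
  [2] b ⇒ {n2}
  [3] b ⇒ {n5}
  ✓ Q
Executing bbb from P (initial set {m0}):
  [1] b ⇒ {m1}
  [2] b ⇒ {m2}
  [3] b ⇒ ∅  — P cannot continue

NO — witness ⟨bbb⟩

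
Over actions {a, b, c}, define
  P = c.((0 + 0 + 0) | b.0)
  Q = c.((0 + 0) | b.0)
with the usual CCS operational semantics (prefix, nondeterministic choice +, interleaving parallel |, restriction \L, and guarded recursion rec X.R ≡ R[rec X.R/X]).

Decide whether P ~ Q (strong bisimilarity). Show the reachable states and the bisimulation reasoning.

LTS(P): 3 reachable states
  p0 = c.((0 + 0 + 0) | b.0) :: -c-> p1
  p1 = (0 + 0 + 0) | b.0 :: -b-> p2
  p2 = (0 + 0 + 0) | 0 :: ·
LTS(Q): 3 reachable states
  q0 = c.((0 + 0) | b.0) :: -c-> q1
  q1 = (0 + 0) | b.0 :: -b-> q2
  q2 = (0 + 0) | 0 :: ·
Bisimilarity quotient blocks:
  B0 = {p0, q0}
  B1 = {p1, q1}
  B2 = {p2, q2}
p0 ∈ B0, q0 ∈ B0 → same block

P ~ Q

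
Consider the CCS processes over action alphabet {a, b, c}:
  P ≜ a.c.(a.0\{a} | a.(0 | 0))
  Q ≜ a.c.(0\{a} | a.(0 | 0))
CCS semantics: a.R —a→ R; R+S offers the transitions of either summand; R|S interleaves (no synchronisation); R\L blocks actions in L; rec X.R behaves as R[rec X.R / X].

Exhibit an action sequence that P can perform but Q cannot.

acaa

Reachable graph of P (6 states):
  s0 = a.c.(a.0\{a} | a.(0 | 0)) → --a--▸ s1
  s1 = c.(a.0\{a} | a.(0 | 0)) → --c--▸ s2
  s2 = a.0\{a} | a.(0 | 0) → --a--▸ s3, --a--▸ s4
  s3 = 0\{a} | a.(0 | 0) → --a--▸ s5
  s4 = a.0\{a} | (0 | 0) → --a--▸ s5
  s5 = 0\{a} | (0 | 0) → ∅
Reachable graph of Q (4 states):
  t0 = a.c.(0\{a} | a.(0 | 0)) → --a--▸ t1
  t1 = c.(0\{a} | a.(0 | 0)) → --c--▸ t2
  t2 = 0\{a} | a.(0 | 0) → --a--▸ t3
  t3 = 0\{a} | (0 | 0) → ∅
Run σ = ⟨acaa⟩ on P: start {s0}
  step 1 (a): {s1}
  step 2 (c): {s2}
  step 3 (a): {s3, s4}
  step 4 (a): {s5}
  ✓ P
Run σ = ⟨acaa⟩ on Q: start {t0}
  step 1 (a): {t1}
  step 2 (c): {t2}
  step 3 (a): {t3}
  step 4 (a): ∅  — Q cannot continue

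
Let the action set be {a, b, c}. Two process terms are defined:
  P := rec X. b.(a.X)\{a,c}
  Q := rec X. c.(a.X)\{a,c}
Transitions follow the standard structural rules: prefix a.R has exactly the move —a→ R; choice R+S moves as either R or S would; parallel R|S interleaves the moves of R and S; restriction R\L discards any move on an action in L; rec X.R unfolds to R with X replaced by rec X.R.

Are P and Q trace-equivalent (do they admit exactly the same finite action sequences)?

P's transition system — 2 states:
  s0 = rec X. b.(a.X)\{a,c} :: —b→ s1
  s1 = (a.(rec X. b.(a.X)\{a,c}))\{a,c} :: deadlocked
Q's transition system — 2 states:
  t0 = rec X. c.(a.X)\{a,c} :: —c→ t1
  t1 = (a.(rec X. c.(a.X)\{a,c}))\{a,c} :: deadlocked
Trace ⟨b⟩ through P, begin at {s0}:
  step 1 (b): {s1}
  ✓ P
Trace ⟨b⟩ through Q, begin at {t0}:
  step 1 (b): no successor for Q

trace-distinct — witness ⟨b⟩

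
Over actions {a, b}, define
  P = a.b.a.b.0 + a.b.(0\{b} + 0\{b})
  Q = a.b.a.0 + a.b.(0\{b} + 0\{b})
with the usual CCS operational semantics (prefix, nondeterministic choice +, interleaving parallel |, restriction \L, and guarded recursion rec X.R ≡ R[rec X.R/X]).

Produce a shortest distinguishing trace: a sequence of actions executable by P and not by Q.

abab

P's transition system — 7 states:
  s0 = a.b.a.b.0 + a.b.(0\{b} + 0\{b}) → =a=> s1, =a=> s2
  s1 = b.(0\{b} + 0\{b}) → =b=> s3
  s2 = b.a.b.0 → =b=> s4
  s3 = 0\{b} + 0\{b} → ·
  s4 = a.b.0 → =a=> s5
  s5 = b.0 → =b=> s6
  s6 = 0 → ·
Q's transition system — 6 states:
  t0 = a.b.a.0 + a.b.(0\{b} + 0\{b}) → =a=> t1, =a=> t2
  t1 = b.(0\{b} + 0\{b}) → =b=> t3
  t2 = b.a.0 → =b=> t4
  t3 = 0\{b} + 0\{b} → ·
  t4 = a.0 → =a=> t5
  t5 = 0 → ·
Trace ⟨abab⟩ through P, begin at {s0}:
  after a @ step 1: {s1, s2}
  after b @ step 2: {s3, s4}
  after a @ step 3: {s5}
  after b @ step 4: {s6}
  P completes σ.
Trace ⟨abab⟩ through Q, begin at {t0}:
  after a @ step 1: {t1, t2}
  after b @ step 2: {t3, t4}
  after a @ step 3: {t5}
  after b @ step 4: ∅ (Q stuck)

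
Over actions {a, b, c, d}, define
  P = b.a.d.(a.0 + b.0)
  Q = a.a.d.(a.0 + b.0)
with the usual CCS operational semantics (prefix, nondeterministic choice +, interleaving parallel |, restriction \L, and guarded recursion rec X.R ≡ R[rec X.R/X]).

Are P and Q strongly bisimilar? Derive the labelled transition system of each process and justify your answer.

not bisimilar

P's transition system — 5 states:
  m0 = b.a.d.(a.0 + b.0) has moves —b→ m1
  m1 = a.d.(a.0 + b.0) has moves —a→ m2
  m2 = d.(a.0 + b.0) has moves —d→ m3
  m3 = a.0 + b.0 has moves —a→ m4, —b→ m4
  m4 = 0 has moves (no moves)
Q's transition system — 5 states:
  n0 = a.a.d.(a.0 + b.0) has moves —a→ n1
  n1 = a.d.(a.0 + b.0) has moves —a→ n2
  n2 = d.(a.0 + b.0) has moves —d→ n3
  n3 = a.0 + b.0 has moves —a→ n4, —b→ n4
  n4 = 0 has moves (no moves)
Coarsest stable partition (strong bisimilarity classes):
  B0 = {m0}
  B1 = {m1, n1}
  B2 = {m2, n2}
  B3 = {m3, n3}
  B4 = {m4, n4}
  B5 = {n0}
m0 ∈ B0, n0 ∈ B5 → different blocks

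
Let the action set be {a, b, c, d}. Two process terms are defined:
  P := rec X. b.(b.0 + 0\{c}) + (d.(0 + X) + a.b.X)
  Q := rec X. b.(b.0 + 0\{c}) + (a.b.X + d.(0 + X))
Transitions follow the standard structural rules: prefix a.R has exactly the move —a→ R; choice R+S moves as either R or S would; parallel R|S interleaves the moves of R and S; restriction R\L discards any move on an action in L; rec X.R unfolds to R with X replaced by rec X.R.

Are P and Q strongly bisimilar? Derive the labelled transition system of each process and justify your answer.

Reachable graph of P (5 states):
  m0 = rec X. b.(b.0 + 0\{c}) + (d.(0 + X) + a.b.X) → —a→ m1, —b→ m2, —d→ m3
  m1 = b.(rec X. b.(b.0 + 0\{c}) + (d.(0 + X) + a.b.X)) → —b→ m0
  m2 = b.0 + 0\{c} → —b→ m4
  m3 = 0 + (rec X. b.(b.0 + 0\{c}) + (d.(0 + X) + a.b.X)) → —a→ m1, —b→ m2, —d→ m3
  m4 = 0 → deadlocked
Reachable graph of Q (5 states):
  n0 = rec X. b.(b.0 + 0\{c}) + (a.b.X + d.(0 + X)) → —a→ n1, —b→ n2, —d→ n3
  n1 = b.(rec X. b.(b.0 + 0\{c}) + (a.b.X + d.(0 + X))) → —b→ n0
  n2 = b.0 + 0\{c} → —b→ n4
  n3 = 0 + (rec X. b.(b.0 + 0\{c}) + (a.b.X + d.(0 + X))) → —a→ n1, —b→ n2, —d→ n3
  n4 = 0 → deadlocked
Coarsest stable partition (strong bisimilarity classes):
  B0 = {m0, m3, n0, n3}
  B1 = {m2, n2}
  B2 = {m4, n4}
  B3 = {m1, n1}
m0 ∈ B0, n0 ∈ B0 → same block

YES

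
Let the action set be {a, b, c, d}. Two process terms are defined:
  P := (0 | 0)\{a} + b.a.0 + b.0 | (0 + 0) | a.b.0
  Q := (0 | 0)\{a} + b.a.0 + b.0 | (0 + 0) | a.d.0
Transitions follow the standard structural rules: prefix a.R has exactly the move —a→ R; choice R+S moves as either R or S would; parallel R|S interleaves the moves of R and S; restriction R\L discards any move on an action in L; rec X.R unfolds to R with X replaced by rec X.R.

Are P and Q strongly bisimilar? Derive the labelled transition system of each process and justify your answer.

LTS(P): 8 reachable states
  m0 = (0 | 0)\{a} + b.a.0 + b.0 | (0 + 0) | a.b.0 | --a--▸ m1, --b--▸ m2, --b--▸ m3
  m1 = b.0 | (0 + 0) | b.0 | --b--▸ m4, --b--▸ m5
  m2 = 0 | (0 + 0) | a.b.0 | --a--▸ m4
  m3 = a.0 | --a--▸ m6
  m4 = 0 | (0 + 0) | b.0 | --b--▸ m7
  m5 = b.0 | (0 + 0) | 0 | --b--▸ m7
  m6 = 0 | deadlocked
  m7 = 0 | (0 + 0) | 0 | deadlocked
LTS(Q): 8 reachable states
  n0 = (0 | 0)\{a} + b.a.0 + b.0 | (0 + 0) | a.d.0 | --a--▸ n1, --b--▸ n2, --b--▸ n3
  n1 = b.0 | (0 + 0) | d.0 | --b--▸ n4, --d--▸ n5
  n2 = 0 | (0 + 0) | a.d.0 | --a--▸ n4
  n3 = a.0 | --a--▸ n6
  n4 = 0 | (0 + 0) | d.0 | --d--▸ n7
  n5 = b.0 | (0 + 0) | 0 | --b--▸ n7
  n6 = 0 | deadlocked
  n7 = 0 | (0 + 0) | 0 | deadlocked
Partition-refinement fixed point:
  B0 = {m0}
  B1 = {m2}
  B2 = {m4, m5, n5}
  B3 = {m6, m7, n6, n7}
  B4 = {m3, n3}
  B5 = {m1}
  B6 = {n0}
  B7 = {n2}
  B8 = {n4}
  B9 = {n1}
m0 ∈ B0, n0 ∈ B6 → different blocks

not bisimilar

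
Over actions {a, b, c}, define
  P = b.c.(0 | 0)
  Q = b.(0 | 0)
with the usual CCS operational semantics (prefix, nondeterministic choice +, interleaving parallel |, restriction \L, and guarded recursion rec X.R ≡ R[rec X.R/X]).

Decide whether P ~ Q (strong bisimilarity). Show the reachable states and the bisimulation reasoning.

P's transition system — 3 states:
  m0 = b.c.(0 | 0) | -b-> m1
  m1 = c.(0 | 0) | -c-> m2
  m2 = 0 | 0 | deadlocked
Q's transition system — 2 states:
  n0 = b.(0 | 0) | -b-> n1
  n1 = 0 | 0 | deadlocked
Partition-refinement fixed point:
  B0 = {m0}
  B1 = {m1}
  B2 = {m2, n1}
  B3 = {n0}
m0 ∈ B0, n0 ∈ B3 → different blocks

not bisimilar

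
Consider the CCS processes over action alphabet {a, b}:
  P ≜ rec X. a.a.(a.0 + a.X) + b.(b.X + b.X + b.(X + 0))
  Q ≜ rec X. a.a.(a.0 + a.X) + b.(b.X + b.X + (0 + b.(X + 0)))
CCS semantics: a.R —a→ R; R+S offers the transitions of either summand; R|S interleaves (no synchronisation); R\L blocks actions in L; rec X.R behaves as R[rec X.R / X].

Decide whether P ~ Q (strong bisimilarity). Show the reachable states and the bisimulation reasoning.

Reachable graph of P (6 states):
  s0 = rec X. a.a.(a.0 + a.X) + b.(b.X + b.X + b.(X + 0)) | -a-> s1, -b-> s2
  s1 = a.(a.0 + a.(rec X. a.a.(a.0 + a.X) + b.(b.X + b.X + b.(X + 0)))) | -a-> s3
  s2 = b.(rec X. a.a.(a.0 + a.X) + b.(b.X + b.X + b.(X + 0))) + b.(rec X. a.a.(a.0 + a.X) + b.(b.X + b.X + b.(X + 0))) + b.((rec X. a.a.(a.0 + a.X) + b.(b.X + b.X + b.(X + 0))) + 0) | -b-> s0, -b-> s4
  s3 = a.0 + a.(rec X. a.a.(a.0 + a.X) + b.(b.X + b.X + b.(X + 0))) | -a-> s0, -a-> s5
  s4 = (rec X. a.a.(a.0 + a.X) + b.(b.X + b.X + b.(X + 0))) + 0 | -a-> s1, -b-> s2
  s5 = 0 | stopped
Reachable graph of Q (6 states):
  t0 = rec X. a.a.(a.0 + a.X) + b.(b.X + b.X + (0 + b.(X + 0))) | -a-> t1, -b-> t2
  t1 = a.(a.0 + a.(rec X. a.a.(a.0 + a.X) + b.(b.X + b.X + (0 + b.(X + 0))))) | -a-> t3
  t2 = b.(rec X. a.a.(a.0 + a.X) + b.(b.X + b.X + (0 + b.(X + 0)))) + b.(rec X. a.a.(a.0 + a.X) + b.(b.X + b.X + (0 + b.(X + 0)))) + (0 + b.((rec X. a.a.(a.0 + a.X) + b.(b.X + b.X + (0 + b.(X + 0)))) + 0)) | -b-> t0, -b-> t4
  t3 = a.0 + a.(rec X. a.a.(a.0 + a.X) + b.(b.X + b.X + (0 + b.(X + 0)))) | -a-> t0, -a-> t5
  t4 = (rec X. a.a.(a.0 + a.X) + b.(b.X + b.X + (0 + b.(X + 0)))) + 0 | -a-> t1, -b-> t2
  t5 = 0 | stopped
Partition-refinement fixed point:
  B0 = {s0, s4, t0, t4}
  B1 = {s2, t2}
  B2 = {s1, t1}
  B3 = {s3, t3}
  B4 = {s5, t5}
s0 ∈ B0, t0 ∈ B0 → same block

bisimilar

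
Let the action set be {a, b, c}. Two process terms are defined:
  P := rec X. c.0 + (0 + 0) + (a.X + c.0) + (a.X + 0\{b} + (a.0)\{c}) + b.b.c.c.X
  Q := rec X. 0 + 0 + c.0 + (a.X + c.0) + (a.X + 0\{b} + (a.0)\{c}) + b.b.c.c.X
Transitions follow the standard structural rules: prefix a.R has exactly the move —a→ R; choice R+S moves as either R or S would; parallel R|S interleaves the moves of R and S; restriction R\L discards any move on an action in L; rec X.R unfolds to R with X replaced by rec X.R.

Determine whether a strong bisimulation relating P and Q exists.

P's transition system — 6 states:
  m0 = rec X. c.0 + (0 + 0) + (a.X + c.0) + (a.X + 0\{b} + (a.0)\{c}) + b.b.c.c.X :: --a--▸ m0, --a--▸ m1, --b--▸ m2, --c--▸ m3
  m1 = 0\{c} :: deadlocked
  m2 = b.c.c.(rec X. c.0 + (0 + 0) + (a.X + c.0) + (a.X + 0\{b} + (a.0)\{c}) + b.b.c.c.X) :: --b--▸ m4
  m3 = 0 :: deadlocked
  m4 = c.c.(rec X. c.0 + (0 + 0) + (a.X + c.0) + (a.X + 0\{b} + (a.0)\{c}) + b.b.c.c.X) :: --c--▸ m5
  m5 = c.(rec X. c.0 + (0 + 0) + (a.X + c.0) + (a.X + 0\{b} + (a.0)\{c}) + b.b.c.c.X) :: --c--▸ m0
Q's transition system — 6 states:
  n0 = rec X. 0 + 0 + c.0 + (a.X + c.0) + (a.X + 0\{b} + (a.0)\{c}) + b.b.c.c.X :: --a--▸ n0, --a--▸ n1, --b--▸ n2, --c--▸ n3
  n1 = 0\{c} :: deadlocked
  n2 = b.c.c.(rec X. 0 + 0 + c.0 + (a.X + c.0) + (a.X + 0\{b} + (a.0)\{c}) + b.b.c.c.X) :: --b--▸ n4
  n3 = 0 :: deadlocked
  n4 = c.c.(rec X. 0 + 0 + c.0 + (a.X + c.0) + (a.X + 0\{b} + (a.0)\{c}) + b.b.c.c.X) :: --c--▸ n5
  n5 = c.(rec X. 0 + 0 + c.0 + (a.X + c.0) + (a.X + 0\{b} + (a.0)\{c}) + b.b.c.c.X) :: --c--▸ n0
Bisimilarity quotient blocks:
  B0 = {m0, n0}
  B1 = {m2, n2}
  B2 = {m4, n4}
  B3 = {m5, n5}
  B4 = {m1, m3, n1, n3}
m0 ∈ B0, n0 ∈ B0 → same block

YES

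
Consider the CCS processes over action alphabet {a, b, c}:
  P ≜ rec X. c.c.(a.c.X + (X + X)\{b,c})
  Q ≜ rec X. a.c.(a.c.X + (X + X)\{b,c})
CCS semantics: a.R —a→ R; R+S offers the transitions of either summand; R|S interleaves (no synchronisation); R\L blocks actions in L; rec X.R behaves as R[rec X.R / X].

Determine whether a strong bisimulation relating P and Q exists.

NO

P's transition system — 4 states:
  s0 = rec X. c.c.(a.c.X + (X + X)\{b,c}) ⊢ —c→ s1
  s1 = c.(a.c.(rec X. c.c.(a.c.X + (X + X)\{b,c})) + ((rec X. c.c.(a.c.X + (X + X)\{b,c})) + (rec X. c.c.(a.c.X + (X + X)\{b,c})))\{b,c}) ⊢ —c→ s2
  s2 = a.c.(rec X. c.c.(a.c.X + (X + X)\{b,c})) + ((rec X. c.c.(a.c.X + (X + X)\{b,c})) + (rec X. c.c.(a.c.X + (X + X)\{b,c})))\{b,c} ⊢ —a→ s3
  s3 = c.(rec X. c.c.(a.c.X + (X + X)\{b,c})) ⊢ —c→ s0
Q's transition system — 5 states:
  t0 = rec X. a.c.(a.c.X + (X + X)\{b,c}) ⊢ —a→ t1
  t1 = c.(a.c.(rec X. a.c.(a.c.X + (X + X)\{b,c})) + ((rec X. a.c.(a.c.X + (X + X)\{b,c})) + (rec X. a.c.(a.c.X + (X + X)\{b,c})))\{b,c}) ⊢ —c→ t2
  t2 = a.c.(rec X. a.c.(a.c.X + (X + X)\{b,c})) + ((rec X. a.c.(a.c.X + (X + X)\{b,c})) + (rec X. a.c.(a.c.X + (X + X)\{b,c})))\{b,c} ⊢ —a→ t3, —a→ t4
  t3 = (c.(a.c.(rec X. a.c.(a.c.X + (X + X)\{b,c})) + ((rec X. a.c.(a.c.X + (X + X)\{b,c})) + (rec X. a.c.(a.c.X + (X + X)\{b,c})))\{b,c}))\{b,c} ⊢ ·
  t4 = c.(rec X. a.c.(a.c.X + (X + X)\{b,c})) ⊢ —c→ t0
Coarsest stable partition (strong bisimilarity classes):
  B0 = {s0}
  B1 = {s1}
  B2 = {s2}
  B3 = {s3}
  B4 = {t0}
  B5 = {t1}
  B6 = {t2}
  B7 = {t4}
  B8 = {t3}
s0 ∈ B0, t0 ∈ B4 → different blocks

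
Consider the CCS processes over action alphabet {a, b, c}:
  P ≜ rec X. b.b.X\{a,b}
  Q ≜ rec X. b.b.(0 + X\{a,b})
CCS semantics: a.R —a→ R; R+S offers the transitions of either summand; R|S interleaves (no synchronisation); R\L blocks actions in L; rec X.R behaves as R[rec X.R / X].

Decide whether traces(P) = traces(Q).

YES

P's transition system — 3 states:
  m0 = rec X. b.b.X\{a,b} | =b=> m1
  m1 = b.(rec X. b.b.X\{a,b})\{a,b} | =b=> m2
  m2 = (rec X. b.b.X\{a,b})\{a,b} | deadlocked
Q's transition system — 3 states:
  n0 = rec X. b.b.(0 + X\{a,b}) | =b=> n1
  n1 = b.(0 + (rec X. b.b.(0 + X\{a,b}))\{a,b}) | =b=> n2
  n2 = 0 + (rec X. b.b.(0 + X\{a,b}))\{a,b} | deadlocked
Coarsest stable partition (strong bisimilarity classes):
  B0 = {m0, n0}
  B1 = {m1, n1}
  B2 = {m2, n2}
m0 ∈ B0, n0 ∈ B0 → same block
Bisimilar ⇒ trace-equivalent.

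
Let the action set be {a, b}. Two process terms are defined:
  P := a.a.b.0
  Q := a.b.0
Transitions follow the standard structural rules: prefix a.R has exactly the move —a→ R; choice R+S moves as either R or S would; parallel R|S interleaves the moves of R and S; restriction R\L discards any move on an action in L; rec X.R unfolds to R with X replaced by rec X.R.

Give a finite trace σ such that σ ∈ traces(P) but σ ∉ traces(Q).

aa

LTS(P): 4 reachable states
  m0 = a.a.b.0 has moves --a--▸ m1
  m1 = a.b.0 has moves --a--▸ m2
  m2 = b.0 has moves --b--▸ m3
  m3 = 0 has moves ∅
LTS(Q): 3 reachable states
  n0 = a.b.0 has moves --a--▸ n1
  n1 = b.0 has moves --b--▸ n2
  n2 = 0 has moves ∅
Executing aa from P (initial set {m0}):
  step 1 (a): {m1}
  step 2 (a): {m2}
  P completes σ.
Executing aa from Q (initial set {n0}):
  step 1 (a): {n1}
  step 2 (a): ∅  — Q cannot continue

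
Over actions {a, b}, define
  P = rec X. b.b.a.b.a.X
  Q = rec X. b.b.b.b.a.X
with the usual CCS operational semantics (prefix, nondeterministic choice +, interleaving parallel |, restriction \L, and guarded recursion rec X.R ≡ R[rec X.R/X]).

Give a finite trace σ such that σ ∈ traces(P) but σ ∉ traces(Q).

bba

LTS(P): 5 reachable states
  u0 = rec X. b.b.a.b.a.X → -b-> u1
  u1 = b.a.b.a.(rec X. b.b.a.b.a.X) → -b-> u2
  u2 = a.b.a.(rec X. b.b.a.b.a.X) → -a-> u3
  u3 = b.a.(rec X. b.b.a.b.a.X) → -b-> u4
  u4 = a.(rec X. b.b.a.b.a.X) → -a-> u0
LTS(Q): 5 reachable states
  v0 = rec X. b.b.b.b.a.X → -b-> v1
  v1 = b.b.b.a.(rec X. b.b.b.b.a.X) → -b-> v2
  v2 = b.b.a.(rec X. b.b.b.b.a.X) → -b-> v3
  v3 = b.a.(rec X. b.b.b.b.a.X) → -b-> v4
  v4 = a.(rec X. b.b.b.b.a.X) → -a-> v0
Executing bba from P (initial set {u0}):
  step 1 (b): {u1}
  step 2 (b): {u2}
  step 3 (a): {u3}
  ✓ P
Executing bba from Q (initial set {v0}):
  step 1 (b): {v1}
  step 2 (b): {v2}
  step 3 (a): ∅ (Q stuck)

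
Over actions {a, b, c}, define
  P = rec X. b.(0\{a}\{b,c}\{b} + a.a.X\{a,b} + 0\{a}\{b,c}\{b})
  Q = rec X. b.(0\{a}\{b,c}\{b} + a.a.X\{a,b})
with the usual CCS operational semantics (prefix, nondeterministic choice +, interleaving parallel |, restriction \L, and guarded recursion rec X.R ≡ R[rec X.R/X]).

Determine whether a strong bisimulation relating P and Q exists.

P ~ Q

Reachable graph of P (4 states):
  u0 = rec X. b.(0\{a}\{b,c}\{b} + a.a.X\{a,b} + 0\{a}\{b,c}\{b}) | --b--▸ u1
  u1 = 0\{a}\{b,c}\{b} + a.a.(rec X. b.(0\{a}\{b,c}\{b} + a.a.X\{a,b} + 0\{a}\{b,c}\{b}))\{a,b} + 0\{a}\{b,c}\{b} | --a--▸ u2
  u2 = a.(rec X. b.(0\{a}\{b,c}\{b} + a.a.X\{a,b} + 0\{a}\{b,c}\{b}))\{a,b} | --a--▸ u3
  u3 = (rec X. b.(0\{a}\{b,c}\{b} + a.a.X\{a,b} + 0\{a}\{b,c}\{b}))\{a,b} | (no moves)
Reachable graph of Q (4 states):
  v0 = rec X. b.(0\{a}\{b,c}\{b} + a.a.X\{a,b}) | --b--▸ v1
  v1 = 0\{a}\{b,c}\{b} + a.a.(rec X. b.(0\{a}\{b,c}\{b} + a.a.X\{a,b}))\{a,b} | --a--▸ v2
  v2 = a.(rec X. b.(0\{a}\{b,c}\{b} + a.a.X\{a,b}))\{a,b} | --a--▸ v3
  v3 = (rec X. b.(0\{a}\{b,c}\{b} + a.a.X\{a,b}))\{a,b} | (no moves)
Bisimilarity quotient blocks:
  B0 = {u0, v0}
  B1 = {u1, v1}
  B2 = {u2, v2}
  B3 = {u3, v3}
u0 ∈ B0, v0 ∈ B0 → same block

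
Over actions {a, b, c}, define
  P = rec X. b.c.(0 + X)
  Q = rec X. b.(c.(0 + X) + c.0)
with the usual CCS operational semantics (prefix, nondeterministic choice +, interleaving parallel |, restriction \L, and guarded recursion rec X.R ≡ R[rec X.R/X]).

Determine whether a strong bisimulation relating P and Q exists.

P's transition system — 3 states:
  m0 = rec X. b.c.(0 + X) ⊢ --b--▸ m1
  m1 = c.(0 + (rec X. b.c.(0 + X))) ⊢ --c--▸ m2
  m2 = 0 + (rec X. b.c.(0 + X)) ⊢ --b--▸ m1
Q's transition system — 4 states:
  n0 = rec X. b.(c.(0 + X) + c.0) ⊢ --b--▸ n1
  n1 = c.(0 + (rec X. b.(c.(0 + X) + c.0))) + c.0 ⊢ --c--▸ n2, --c--▸ n3
  n2 = 0 ⊢ ∅
  n3 = 0 + (rec X. b.(c.(0 + X) + c.0)) ⊢ --b--▸ n1
Partition-refinement fixed point:
  B0 = {m0, m2}
  B1 = {m1}
  B2 = {n0, n3}
  B3 = {n1}
  B4 = {n2}
m0 ∈ B0, n0 ∈ B2 → different blocks

NO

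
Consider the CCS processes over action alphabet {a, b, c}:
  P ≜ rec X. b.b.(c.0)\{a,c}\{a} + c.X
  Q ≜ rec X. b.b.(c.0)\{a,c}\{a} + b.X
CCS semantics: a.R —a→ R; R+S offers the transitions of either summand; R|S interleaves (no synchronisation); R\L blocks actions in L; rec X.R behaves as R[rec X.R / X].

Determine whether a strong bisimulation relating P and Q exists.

Reachable graph of P (3 states):
  u0 = rec X. b.b.(c.0)\{a,c}\{a} + c.X → =b=> u1, =c=> u0
  u1 = b.(c.0)\{a,c}\{a} → =b=> u2
  u2 = (c.0)\{a,c}\{a} → ∅
Reachable graph of Q (3 states):
  v0 = rec X. b.b.(c.0)\{a,c}\{a} + b.X → =b=> v0, =b=> v1
  v1 = b.(c.0)\{a,c}\{a} → =b=> v2
  v2 = (c.0)\{a,c}\{a} → ∅
Bisimilarity quotient blocks:
  B0 = {u0}
  B1 = {u1, v1}
  B2 = {u2, v2}
  B3 = {v0}
u0 ∈ B0, v0 ∈ B3 → different blocks

P ≁ Q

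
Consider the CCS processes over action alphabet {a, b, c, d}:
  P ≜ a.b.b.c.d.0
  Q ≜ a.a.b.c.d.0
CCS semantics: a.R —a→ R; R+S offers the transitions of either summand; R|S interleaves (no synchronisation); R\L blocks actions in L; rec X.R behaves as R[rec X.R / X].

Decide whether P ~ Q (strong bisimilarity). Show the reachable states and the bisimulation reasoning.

P's transition system — 6 states:
  p0 = a.b.b.c.d.0 | --a--▸ p1
  p1 = b.b.c.d.0 | --b--▸ p2
  p2 = b.c.d.0 | --b--▸ p3
  p3 = c.d.0 | --c--▸ p4
  p4 = d.0 | --d--▸ p5
  p5 = 0 | ∅
Q's transition system — 6 states:
  q0 = a.a.b.c.d.0 | --a--▸ q1
  q1 = a.b.c.d.0 | --a--▸ q2
  q2 = b.c.d.0 | --b--▸ q3
  q3 = c.d.0 | --c--▸ q4
  q4 = d.0 | --d--▸ q5
  q5 = 0 | ∅
Bisimilarity quotient blocks:
  B0 = {p0}
  B1 = {p1}
  B2 = {p2, q2}
  B3 = {p3, q3}
  B4 = {p4, q4}
  B5 = {p5, q5}
  B6 = {q0}
  B7 = {q1}
p0 ∈ B0, q0 ∈ B6 → different blocks

not bisimilar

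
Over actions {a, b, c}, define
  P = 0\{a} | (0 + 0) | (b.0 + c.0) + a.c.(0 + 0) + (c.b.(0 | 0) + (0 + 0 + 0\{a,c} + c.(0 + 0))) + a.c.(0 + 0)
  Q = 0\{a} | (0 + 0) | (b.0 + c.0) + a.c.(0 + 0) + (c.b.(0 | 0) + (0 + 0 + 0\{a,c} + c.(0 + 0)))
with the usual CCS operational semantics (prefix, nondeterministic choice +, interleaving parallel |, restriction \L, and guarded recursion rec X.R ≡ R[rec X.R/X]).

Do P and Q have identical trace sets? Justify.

P's transition system — 6 states:
  s0 = 0\{a} | (0 + 0) | (b.0 + c.0) + a.c.(0 + 0) + (c.b.(0 | 0) + (0 + 0 + 0\{a,c} + c.(0 + 0))) + a.c.(0 + 0) | —a→ s1, —b→ s2, —c→ s2, —c→ s3, —c→ s4
  s1 = c.(0 + 0) | —c→ s3
  s2 = 0\{a} | (0 + 0) | 0 | ·
  s3 = 0 + 0 | ·
  s4 = b.(0 | 0) | —b→ s5
  s5 = 0 | 0 | ·
Q's transition system — 6 states:
  t0 = 0\{a} | (0 + 0) | (b.0 + c.0) + a.c.(0 + 0) + (c.b.(0 | 0) + (0 + 0 + 0\{a,c} + c.(0 + 0))) | —a→ t1, —b→ t2, —c→ t2, —c→ t3, —c→ t4
  t1 = c.(0 + 0) | —c→ t3
  t2 = 0\{a} | (0 + 0) | 0 | ·
  t3 = 0 + 0 | ·
  t4 = b.(0 | 0) | —b→ t5
  t5 = 0 | 0 | ·
Bisimilarity quotient blocks:
  B0 = {s0, t0}
  B1 = {s1, t1}
  B2 = {s2, s3, s5, t2, t3, t5}
  B3 = {s4, t4}
s0 ∈ B0, t0 ∈ B0 → same block
Bisimilar ⇒ trace-equivalent.

YES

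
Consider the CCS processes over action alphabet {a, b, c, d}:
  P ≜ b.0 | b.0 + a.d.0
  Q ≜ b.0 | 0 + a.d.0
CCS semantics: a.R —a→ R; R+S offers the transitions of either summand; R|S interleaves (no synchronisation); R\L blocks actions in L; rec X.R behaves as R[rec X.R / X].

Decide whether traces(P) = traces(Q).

trace-distinct — witness ⟨bb⟩

P's transition system — 6 states:
  m0 = b.0 | b.0 + a.d.0 has moves ··a··> m1, ··b··> m2, ··b··> m3
  m1 = d.0 has moves ··d··> m4
  m2 = 0 | b.0 has moves ··b··> m5
  m3 = b.0 | 0 has moves ··b··> m5
  m4 = 0 has moves stopped
  m5 = 0 | 0 has moves stopped
Q's transition system — 4 states:
  n0 = b.0 | 0 + a.d.0 has moves ··a··> n1, ··b··> n2
  n1 = d.0 has moves ··d··> n3
  n2 = 0 | 0 has moves stopped
  n3 = 0 has moves stopped
Executing bb from P (initial set {m0}):
  [1] b ⇒ {m2, m3}
  [2] b ⇒ {m5}
  — P admits the full trace.
Executing bb from Q (initial set {n0}):
  [1] b ⇒ {n2}
  [2] b ⇒ no successor for Q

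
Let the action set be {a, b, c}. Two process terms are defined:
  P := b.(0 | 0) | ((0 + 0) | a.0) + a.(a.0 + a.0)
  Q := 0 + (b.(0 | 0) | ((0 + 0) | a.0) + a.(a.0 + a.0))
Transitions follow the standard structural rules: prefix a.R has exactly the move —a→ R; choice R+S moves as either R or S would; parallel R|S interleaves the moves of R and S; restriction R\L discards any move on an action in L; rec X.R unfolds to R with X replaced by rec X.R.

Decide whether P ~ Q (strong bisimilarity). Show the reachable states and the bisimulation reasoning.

P's transition system — 6 states:
  m0 = b.(0 | 0) | ((0 + 0) | a.0) + a.(a.0 + a.0) has moves =a=> m1, =a=> m2, =b=> m3
  m1 = a.0 + a.0 has moves =a=> m4
  m2 = b.(0 | 0) | ((0 + 0) | 0) has moves =b=> m5
  m3 = 0 | 0 | ((0 + 0) | a.0) has moves =a=> m5
  m4 = 0 has moves (no moves)
  m5 = 0 | 0 | ((0 + 0) | 0) has moves (no moves)
Q's transition system — 6 states:
  n0 = 0 + (b.(0 | 0) | ((0 + 0) | a.0) + a.(a.0 + a.0)) has moves =a=> n1, =a=> n2, =b=> n3
  n1 = a.0 + a.0 has moves =a=> n4
  n2 = b.(0 | 0) | ((0 + 0) | 0) has moves =b=> n5
  n3 = 0 | 0 | ((0 + 0) | a.0) has moves =a=> n5
  n4 = 0 has moves (no moves)
  n5 = 0 | 0 | ((0 + 0) | 0) has moves (no moves)
Bisimilarity quotient blocks:
  B0 = {m0, n0}
  B1 = {m1, m3, n1, n3}
  B2 = {m4, m5, n4, n5}
  B3 = {m2, n2}
m0 ∈ B0, n0 ∈ B0 → same block

YES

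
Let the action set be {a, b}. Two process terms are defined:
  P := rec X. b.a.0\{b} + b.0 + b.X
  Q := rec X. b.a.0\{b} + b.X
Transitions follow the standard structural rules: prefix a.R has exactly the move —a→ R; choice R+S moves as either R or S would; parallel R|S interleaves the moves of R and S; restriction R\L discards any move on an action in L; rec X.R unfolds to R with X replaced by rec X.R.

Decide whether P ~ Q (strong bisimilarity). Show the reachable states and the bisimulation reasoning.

NO

LTS(P): 4 reachable states
  u0 = rec X. b.a.0\{b} + b.0 + b.X has moves —b→ u0, —b→ u1, —b→ u2
  u1 = 0 has moves ∅
  u2 = a.0\{b} has moves —a→ u3
  u3 = 0\{b} has moves ∅
LTS(Q): 3 reachable states
  v0 = rec X. b.a.0\{b} + b.X has moves —b→ v0, —b→ v1
  v1 = a.0\{b} has moves —a→ v2
  v2 = 0\{b} has moves ∅
Partition-refinement fixed point:
  B0 = {u0}
  B1 = {u2, v1}
  B2 = {u1, u3, v2}
  B3 = {v0}
u0 ∈ B0, v0 ∈ B3 → different blocks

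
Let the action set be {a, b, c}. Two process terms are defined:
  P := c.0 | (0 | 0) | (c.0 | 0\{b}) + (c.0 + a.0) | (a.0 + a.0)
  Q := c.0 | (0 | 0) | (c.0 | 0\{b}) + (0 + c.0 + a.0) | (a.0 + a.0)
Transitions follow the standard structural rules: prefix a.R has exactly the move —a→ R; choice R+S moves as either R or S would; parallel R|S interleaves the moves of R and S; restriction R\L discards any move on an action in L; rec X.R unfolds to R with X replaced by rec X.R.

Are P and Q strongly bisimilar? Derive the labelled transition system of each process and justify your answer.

YES

P's transition system — 7 states:
  p0 = c.0 | (0 | 0) | (c.0 | 0\{b}) + (c.0 + a.0) | (a.0 + a.0) :: -a-> p1, -a-> p2, -c-> p2, -c-> p3, -c-> p4
  p1 = (c.0 + a.0) | 0 :: -a-> p5, -c-> p5
  p2 = 0 | (a.0 + a.0) :: -a-> p5
  p3 = 0 | (0 | 0) | (c.0 | 0\{b}) :: -c-> p6
  p4 = c.0 | (0 | 0) | (0 | 0\{b}) :: -c-> p6
  p5 = 0 | 0 :: ∅
  p6 = 0 | (0 | 0) | (0 | 0\{b}) :: ∅
Q's transition system — 7 states:
  q0 = c.0 | (0 | 0) | (c.0 | 0\{b}) + (0 + c.0 + a.0) | (a.0 + a.0) :: -a-> q1, -a-> q2, -c-> q2, -c-> q3, -c-> q4
  q1 = (0 + c.0 + a.0) | 0 :: -a-> q5, -c-> q5
  q2 = 0 | (a.0 + a.0) :: -a-> q5
  q3 = 0 | (0 | 0) | (c.0 | 0\{b}) :: -c-> q6
  q4 = c.0 | (0 | 0) | (0 | 0\{b}) :: -c-> q6
  q5 = 0 | 0 :: ∅
  q6 = 0 | (0 | 0) | (0 | 0\{b}) :: ∅
Bisimilarity quotient blocks:
  B0 = {p0, q0}
  B1 = {p3, p4, q3, q4}
  B2 = {p5, p6, q5, q6}
  B3 = {p2, q2}
  B4 = {p1, q1}
p0 ∈ B0, q0 ∈ B0 → same block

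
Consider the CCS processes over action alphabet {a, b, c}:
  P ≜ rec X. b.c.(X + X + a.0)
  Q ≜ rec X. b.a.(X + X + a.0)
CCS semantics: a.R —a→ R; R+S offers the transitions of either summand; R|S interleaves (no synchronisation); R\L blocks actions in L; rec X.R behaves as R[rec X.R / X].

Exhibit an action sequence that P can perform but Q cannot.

Reachable graph of P (4 states):
  s0 = rec X. b.c.(X + X + a.0) | =b=> s1
  s1 = c.((rec X. b.c.(X + X + a.0)) + (rec X. b.c.(X + X + a.0)) + a.0) | =c=> s2
  s2 = (rec X. b.c.(X + X + a.0)) + (rec X. b.c.(X + X + a.0)) + a.0 | =a=> s3, =b=> s1
  s3 = 0 | ∅
Reachable graph of Q (4 states):
  t0 = rec X. b.a.(X + X + a.0) | =b=> t1
  t1 = a.((rec X. b.a.(X + X + a.0)) + (rec X. b.a.(X + X + a.0)) + a.0) | =a=> t2
  t2 = (rec X. b.a.(X + X + a.0)) + (rec X. b.a.(X + X + a.0)) + a.0 | =a=> t3, =b=> t1
  t3 = 0 | ∅
Trace ⟨bc⟩ through P, begin at {s0}:
  [1] b ⇒ {s1}
  [2] c ⇒ {s2}
  P completes σ.
Trace ⟨bc⟩ through Q, begin at {t0}:
  [1] b ⇒ {t1}
  [2] c ⇒ ∅ (Q stuck)

bc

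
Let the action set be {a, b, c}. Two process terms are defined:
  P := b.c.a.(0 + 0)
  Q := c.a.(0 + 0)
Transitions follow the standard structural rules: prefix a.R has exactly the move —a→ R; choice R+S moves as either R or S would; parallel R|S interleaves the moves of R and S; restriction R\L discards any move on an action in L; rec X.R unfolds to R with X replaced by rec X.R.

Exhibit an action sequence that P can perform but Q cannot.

P's transition system — 4 states:
  u0 = b.c.a.(0 + 0) ⊢ =b=> u1
  u1 = c.a.(0 + 0) ⊢ =c=> u2
  u2 = a.(0 + 0) ⊢ =a=> u3
  u3 = 0 + 0 ⊢ deadlocked
Q's transition system — 3 states:
  v0 = c.a.(0 + 0) ⊢ =c=> v1
  v1 = a.(0 + 0) ⊢ =a=> v2
  v2 = 0 + 0 ⊢ deadlocked
Executing b from P (initial set {u0}):
  step 1 (b): {u1}
  — P admits the full trace.
Executing b from Q (initial set {v0}):
  step 1 (b): ∅ (Q stuck)

b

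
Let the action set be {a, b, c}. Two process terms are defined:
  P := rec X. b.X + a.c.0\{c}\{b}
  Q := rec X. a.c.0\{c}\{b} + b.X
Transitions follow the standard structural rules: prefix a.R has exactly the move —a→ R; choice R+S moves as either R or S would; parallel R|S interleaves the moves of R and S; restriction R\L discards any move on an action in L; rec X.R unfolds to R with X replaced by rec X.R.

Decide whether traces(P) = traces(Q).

P's transition system — 3 states:
  s0 = rec X. b.X + a.c.0\{c}\{b} has moves ··a··> s1, ··b··> s0
  s1 = c.0\{c}\{b} has moves ··c··> s2
  s2 = 0\{c}\{b} has moves (no moves)
Q's transition system — 3 states:
  t0 = rec X. a.c.0\{c}\{b} + b.X has moves ··a··> t1, ··b··> t0
  t1 = c.0\{c}\{b} has moves ··c··> t2
  t2 = 0\{c}\{b} has moves (no moves)
Partition-refinement fixed point:
  B0 = {s0, t0}
  B1 = {s1, t1}
  B2 = {s2, t2}
s0 ∈ B0, t0 ∈ B0 → same block
Bisimilar ⇒ trace-equivalent.

traces(P) = traces(Q)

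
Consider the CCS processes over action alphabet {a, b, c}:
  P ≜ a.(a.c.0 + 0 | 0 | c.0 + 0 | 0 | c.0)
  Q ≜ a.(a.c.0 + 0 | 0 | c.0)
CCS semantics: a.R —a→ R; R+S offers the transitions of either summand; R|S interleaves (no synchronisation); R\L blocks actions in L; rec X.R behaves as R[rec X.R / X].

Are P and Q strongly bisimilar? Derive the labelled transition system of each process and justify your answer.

LTS(P): 5 reachable states
  p0 = a.(a.c.0 + 0 | 0 | c.0 + 0 | 0 | c.0) has moves -a-> p1
  p1 = a.c.0 + 0 | 0 | c.0 + 0 | 0 | c.0 has moves -a-> p2, -c-> p3
  p2 = c.0 has moves -c-> p4
  p3 = 0 | 0 | 0 has moves ∅
  p4 = 0 has moves ∅
LTS(Q): 5 reachable states
  q0 = a.(a.c.0 + 0 | 0 | c.0) has moves -a-> q1
  q1 = a.c.0 + 0 | 0 | c.0 has moves -a-> q2, -c-> q3
  q2 = c.0 has moves -c-> q4
  q3 = 0 | 0 | 0 has moves ∅
  q4 = 0 has moves ∅
Coarsest stable partition (strong bisimilarity classes):
  B0 = {p0, q0}
  B1 = {p1, q1}
  B2 = {p3, p4, q3, q4}
  B3 = {p2, q2}
p0 ∈ B0, q0 ∈ B0 → same block

YES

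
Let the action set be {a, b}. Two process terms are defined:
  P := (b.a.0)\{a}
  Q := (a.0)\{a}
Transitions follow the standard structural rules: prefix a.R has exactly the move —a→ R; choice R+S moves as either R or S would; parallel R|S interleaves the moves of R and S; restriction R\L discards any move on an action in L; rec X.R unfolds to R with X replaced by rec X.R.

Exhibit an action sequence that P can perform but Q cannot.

b

LTS(P): 2 reachable states
  m0 = (b.a.0)\{a} | —b→ m1
  m1 = (a.0)\{a} | ∅
LTS(Q): 1 reachable states
  n0 = (a.0)\{a} | ∅
Executing b from P (initial set {m0}):
  after b @ step 1: {m1}
  — P admits the full trace.
Executing b from Q (initial set {n0}):
  after b @ step 1: no successor for Q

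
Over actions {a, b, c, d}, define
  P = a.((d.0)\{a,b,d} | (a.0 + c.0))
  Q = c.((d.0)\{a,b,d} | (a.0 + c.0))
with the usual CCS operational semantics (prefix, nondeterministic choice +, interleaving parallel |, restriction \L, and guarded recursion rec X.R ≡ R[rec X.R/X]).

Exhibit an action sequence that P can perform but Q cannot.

LTS(P): 3 reachable states
  m0 = a.((d.0)\{a,b,d} | (a.0 + c.0)) ⊢ -a-> m1
  m1 = (d.0)\{a,b,d} | (a.0 + c.0) ⊢ -a-> m2, -c-> m2
  m2 = (d.0)\{a,b,d} | 0 ⊢ (no moves)
LTS(Q): 3 reachable states
  n0 = c.((d.0)\{a,b,d} | (a.0 + c.0)) ⊢ -c-> n1
  n1 = (d.0)\{a,b,d} | (a.0 + c.0) ⊢ -a-> n2, -c-> n2
  n2 = (d.0)\{a,b,d} | 0 ⊢ (no moves)
Run σ = ⟨a⟩ on P: start {m0}
  step 1 (a): {m1}
  P completes σ.
Run σ = ⟨a⟩ on Q: start {n0}
  step 1 (a): ∅ (Q stuck)

a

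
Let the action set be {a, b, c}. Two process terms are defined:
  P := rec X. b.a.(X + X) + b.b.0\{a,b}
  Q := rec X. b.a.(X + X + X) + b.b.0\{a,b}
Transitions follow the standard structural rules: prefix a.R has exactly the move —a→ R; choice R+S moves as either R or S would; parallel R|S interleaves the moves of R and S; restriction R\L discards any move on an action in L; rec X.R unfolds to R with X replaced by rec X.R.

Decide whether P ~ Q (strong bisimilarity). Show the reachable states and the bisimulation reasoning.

P's transition system — 5 states:
  u0 = rec X. b.a.(X + X) + b.b.0\{a,b} :: ··b··> u1, ··b··> u2
  u1 = a.((rec X. b.a.(X + X) + b.b.0\{a,b}) + (rec X. b.a.(X + X) + b.b.0\{a,b})) :: ··a··> u3
  u2 = b.0\{a,b} :: ··b··> u4
  u3 = (rec X. b.a.(X + X) + b.b.0\{a,b}) + (rec X. b.a.(X + X) + b.b.0\{a,b}) :: ··b··> u1, ··b··> u2
  u4 = 0\{a,b} :: ·
Q's transition system — 5 states:
  v0 = rec X. b.a.(X + X + X) + b.b.0\{a,b} :: ··b··> v1, ··b··> v2
  v1 = a.((rec X. b.a.(X + X + X) + b.b.0\{a,b}) + (rec X. b.a.(X + X + X) + b.b.0\{a,b}) + (rec X. b.a.(X + X + X) + b.b.0\{a,b})) :: ··a··> v3
  v2 = b.0\{a,b} :: ··b··> v4
  v3 = (rec X. b.a.(X + X + X) + b.b.0\{a,b}) + (rec X. b.a.(X + X + X) + b.b.0\{a,b}) + (rec X. b.a.(X + X + X) + b.b.0\{a,b}) :: ··b··> v1, ··b··> v2
  v4 = 0\{a,b} :: ·
Partition-refinement fixed point:
  B0 = {u0, u3, v0, v3}
  B1 = {u1, v1}
  B2 = {u2, v2}
  B3 = {u4, v4}
u0 ∈ B0, v0 ∈ B0 → same block

bisimilar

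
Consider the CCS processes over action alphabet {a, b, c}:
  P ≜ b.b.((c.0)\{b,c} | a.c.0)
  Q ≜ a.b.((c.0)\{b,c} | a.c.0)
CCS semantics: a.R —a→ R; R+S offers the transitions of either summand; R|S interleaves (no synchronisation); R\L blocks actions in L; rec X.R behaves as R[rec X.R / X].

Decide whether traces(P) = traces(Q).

P's transition system — 5 states:
  s0 = b.b.((c.0)\{b,c} | a.c.0) → --b--▸ s1
  s1 = b.((c.0)\{b,c} | a.c.0) → --b--▸ s2
  s2 = (c.0)\{b,c} | a.c.0 → --a--▸ s3
  s3 = (c.0)\{b,c} | c.0 → --c--▸ s4
  s4 = (c.0)\{b,c} | 0 → ∅
Q's transition system — 5 states:
  t0 = a.b.((c.0)\{b,c} | a.c.0) → --a--▸ t1
  t1 = b.((c.0)\{b,c} | a.c.0) → --b--▸ t2
  t2 = (c.0)\{b,c} | a.c.0 → --a--▸ t3
  t3 = (c.0)\{b,c} | c.0 → --c--▸ t4
  t4 = (c.0)\{b,c} | 0 → ∅
Run σ = ⟨b⟩ on P: start {s0}
  after b @ step 1: {s1}
  ✓ P
Run σ = ⟨b⟩ on Q: start {t0}
  after b @ step 1: no successor for Q

NO — witness ⟨b⟩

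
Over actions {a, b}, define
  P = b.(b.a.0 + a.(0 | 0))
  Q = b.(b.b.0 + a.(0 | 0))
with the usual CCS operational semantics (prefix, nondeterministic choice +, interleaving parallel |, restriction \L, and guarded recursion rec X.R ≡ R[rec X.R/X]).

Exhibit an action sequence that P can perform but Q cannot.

LTS(P): 5 reachable states
  u0 = b.(b.a.0 + a.(0 | 0)) has moves —b→ u1
  u1 = b.a.0 + a.(0 | 0) has moves —a→ u2, —b→ u3
  u2 = 0 | 0 has moves ·
  u3 = a.0 has moves —a→ u4
  u4 = 0 has moves ·
LTS(Q): 5 reachable states
  v0 = b.(b.b.0 + a.(0 | 0)) has moves —b→ v1
  v1 = b.b.0 + a.(0 | 0) has moves —a→ v2, —b→ v3
  v2 = 0 | 0 has moves ·
  v3 = b.0 has moves —b→ v4
  v4 = 0 has moves ·
Run σ = ⟨bba⟩ on P: start {u0}
  [1] b ⇒ {u1}
  [2] b ⇒ {u3}
  [3] a ⇒ {u4}
  ✓ P
Run σ = ⟨bba⟩ on Q: start {v0}
  [1] b ⇒ {v1}
  [2] b ⇒ {v3}
  [3] a ⇒ no successor for Q

bba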